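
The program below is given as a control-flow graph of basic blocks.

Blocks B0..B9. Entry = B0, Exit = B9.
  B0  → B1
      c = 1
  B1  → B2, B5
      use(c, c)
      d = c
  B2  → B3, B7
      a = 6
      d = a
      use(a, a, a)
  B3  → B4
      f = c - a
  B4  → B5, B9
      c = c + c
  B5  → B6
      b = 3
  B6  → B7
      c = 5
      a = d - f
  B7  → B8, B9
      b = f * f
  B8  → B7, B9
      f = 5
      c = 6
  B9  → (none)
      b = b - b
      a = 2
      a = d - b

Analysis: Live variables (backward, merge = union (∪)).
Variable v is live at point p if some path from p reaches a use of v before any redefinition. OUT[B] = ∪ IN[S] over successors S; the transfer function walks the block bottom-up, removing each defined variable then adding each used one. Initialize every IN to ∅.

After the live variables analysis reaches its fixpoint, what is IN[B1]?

Answer: {b, c, f}

Working:
Per-block solution:
  B0: | IN={b, f} | OUT={b, c, f}
  B1: | IN={b, c, f} | OUT={b, c, d, f}
  B2: | IN={b, c, f} | OUT={a, b, c, d, f}
  B3: | IN={a, b, c, d} | OUT={b, c, d, f}
  B4: | IN={b, c, d, f} | OUT={b, d, f}
  B5: | IN={d, f} | OUT={d, f}
  B6: | IN={d, f} | OUT={d, f}
  B7: | IN={d, f} | OUT={b, d}
  B8: | IN={b, d} | OUT={b, d, f}
  B9: | IN={b, d} | OUT={}

Merge at B1: OUT[B1] = IN[B2] ⊔ IN[B5] = {b, c, d, f}
Applying B1's transfer function to that OUT value gives IN[B1] (row B1 above).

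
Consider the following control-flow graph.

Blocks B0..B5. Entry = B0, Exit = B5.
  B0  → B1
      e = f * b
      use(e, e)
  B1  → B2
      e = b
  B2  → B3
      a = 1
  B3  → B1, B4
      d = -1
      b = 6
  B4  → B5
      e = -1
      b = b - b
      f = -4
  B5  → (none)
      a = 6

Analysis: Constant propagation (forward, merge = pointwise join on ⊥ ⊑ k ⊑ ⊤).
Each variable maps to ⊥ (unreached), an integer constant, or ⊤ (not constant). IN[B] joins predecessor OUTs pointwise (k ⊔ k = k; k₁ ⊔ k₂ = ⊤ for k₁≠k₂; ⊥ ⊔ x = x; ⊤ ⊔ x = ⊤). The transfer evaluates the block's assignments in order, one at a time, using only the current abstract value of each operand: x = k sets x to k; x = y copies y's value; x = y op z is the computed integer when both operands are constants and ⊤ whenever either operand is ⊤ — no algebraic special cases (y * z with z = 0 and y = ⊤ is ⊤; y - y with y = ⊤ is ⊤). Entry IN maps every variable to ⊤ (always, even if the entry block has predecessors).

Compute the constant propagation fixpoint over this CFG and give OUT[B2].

Fixpoint table:
  B0:   IN=(all ⊤)   OUT=(all ⊤)
  B1:   IN=(all ⊤)   OUT=(all ⊤)
  B2:   IN=(all ⊤)   OUT={a:1; rest ⊤}
  B3:   IN={a:1; rest ⊤}   OUT={a:1, b:6, d:-1; rest ⊤}
  B4:   IN={a:1, b:6, d:-1; rest ⊤}   OUT={a:1, b:0, d:-1, e:-1, f:-4; rest ⊤}
  B5:   IN={a:1, b:0, d:-1, e:-1, f:-4; rest ⊤}   OUT={a:6, b:0, d:-1, e:-1, f:-4; rest ⊤}

Merge at B2: IN[B2] = OUT[B1] = {a: ⊤, b: ⊤, c: ⊤, d: ⊤, e: ⊤, f: ⊤}
Applying B2's transfer function to that IN value gives OUT[B2] (row B2 above).

Answer: {a: 1, b: ⊤, c: ⊤, d: ⊤, e: ⊤, f: ⊤}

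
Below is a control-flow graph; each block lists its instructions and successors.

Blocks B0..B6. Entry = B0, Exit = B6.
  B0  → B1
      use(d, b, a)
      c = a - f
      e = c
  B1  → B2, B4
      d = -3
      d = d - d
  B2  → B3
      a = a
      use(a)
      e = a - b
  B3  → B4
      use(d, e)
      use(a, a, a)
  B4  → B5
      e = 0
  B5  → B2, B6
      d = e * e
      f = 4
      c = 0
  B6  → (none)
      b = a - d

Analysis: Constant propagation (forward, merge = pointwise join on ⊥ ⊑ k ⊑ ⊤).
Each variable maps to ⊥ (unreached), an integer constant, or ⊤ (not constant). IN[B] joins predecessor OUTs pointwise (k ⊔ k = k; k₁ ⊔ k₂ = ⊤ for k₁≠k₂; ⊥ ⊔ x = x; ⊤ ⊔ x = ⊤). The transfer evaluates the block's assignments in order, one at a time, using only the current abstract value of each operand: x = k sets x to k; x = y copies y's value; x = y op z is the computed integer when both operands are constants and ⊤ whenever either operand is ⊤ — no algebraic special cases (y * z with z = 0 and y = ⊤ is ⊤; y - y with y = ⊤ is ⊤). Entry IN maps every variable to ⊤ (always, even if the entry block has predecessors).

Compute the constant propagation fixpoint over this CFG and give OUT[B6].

Answer: {a: ⊤, b: ⊤, c: 0, d: 0, e: 0, f: 4}

Trace:
Converged values:
  B0:  IN=(all ⊤)  OUT=(all ⊤)
  B1:  IN=(all ⊤)  OUT={d:0; rest ⊤}
  B2:  IN={d:0; rest ⊤}  OUT={d:0; rest ⊤}
  B3:  IN={d:0; rest ⊤}  OUT={d:0; rest ⊤}
  B4:  IN={d:0; rest ⊤}  OUT={d:0, e:0; rest ⊤}
  B5:  IN={d:0, e:0; rest ⊤}  OUT={c:0, d:0, e:0, f:4; rest ⊤}
  B6:  IN={c:0, d:0, e:0, f:4; rest ⊤}  OUT={c:0, d:0, e:0, f:4; rest ⊤}

Merge at B6: IN[B6] = OUT[B5] = {a: ⊤, b: ⊤, c: 0, d: 0, e: 0, f: 4}
Applying B6's transfer function to that IN value gives OUT[B6] (row B6 above).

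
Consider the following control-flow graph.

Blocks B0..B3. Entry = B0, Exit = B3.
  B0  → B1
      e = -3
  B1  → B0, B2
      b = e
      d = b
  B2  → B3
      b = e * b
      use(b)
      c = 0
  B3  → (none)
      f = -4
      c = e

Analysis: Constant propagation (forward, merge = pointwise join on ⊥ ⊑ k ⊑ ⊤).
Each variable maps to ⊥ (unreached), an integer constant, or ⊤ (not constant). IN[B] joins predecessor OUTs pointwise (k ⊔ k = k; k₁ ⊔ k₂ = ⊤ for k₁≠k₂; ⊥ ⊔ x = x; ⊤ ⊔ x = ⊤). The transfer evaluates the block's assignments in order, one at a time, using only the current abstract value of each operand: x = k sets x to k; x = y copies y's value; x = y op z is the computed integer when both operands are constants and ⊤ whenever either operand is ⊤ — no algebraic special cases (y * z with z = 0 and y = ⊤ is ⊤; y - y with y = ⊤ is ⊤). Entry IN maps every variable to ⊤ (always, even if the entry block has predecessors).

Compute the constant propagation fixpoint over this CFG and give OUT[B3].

Answer: {a: ⊤, b: 9, c: -3, d: -3, e: -3, f: -4}

Derivation:
Converged values:
  B0:  IN=(all ⊤)  OUT={e:-3; rest ⊤}
  B1:  IN={e:-3; rest ⊤}  OUT={b:-3, d:-3, e:-3; rest ⊤}
  B2:  IN={b:-3, d:-3, e:-3; rest ⊤}  OUT={b:9, c:0, d:-3, e:-3; rest ⊤}
  B3:  IN={b:9, c:0, d:-3, e:-3; rest ⊤}  OUT={b:9, c:-3, d:-3, e:-3, f:-4; rest ⊤}

Merge at B3: IN[B3] = OUT[B2] = {a: ⊤, b: 9, c: 0, d: -3, e: -3, f: ⊤}
Applying B3's transfer function to that IN value gives OUT[B3] (row B3 above).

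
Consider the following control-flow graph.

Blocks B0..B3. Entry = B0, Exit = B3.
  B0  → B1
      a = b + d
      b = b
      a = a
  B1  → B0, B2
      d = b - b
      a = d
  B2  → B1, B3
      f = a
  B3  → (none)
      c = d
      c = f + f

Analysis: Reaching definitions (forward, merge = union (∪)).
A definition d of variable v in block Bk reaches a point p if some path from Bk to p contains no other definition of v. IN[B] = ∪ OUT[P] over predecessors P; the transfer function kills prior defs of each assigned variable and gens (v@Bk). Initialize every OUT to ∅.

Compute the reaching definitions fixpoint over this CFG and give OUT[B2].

Fixpoint table:
  B0: | IN={a@B1, b@B0, d@B1, f@B2} | OUT={a@B0, b@B0, d@B1, f@B2}
  B1: | IN={a@B0, a@B1, b@B0, d@B1, f@B2} | OUT={a@B1, b@B0, d@B1, f@B2}
  B2: | IN={a@B1, b@B0, d@B1, f@B2} | OUT={a@B1, b@B0, d@B1, f@B2}
  B3: | IN={a@B1, b@B0, d@B1, f@B2} | OUT={a@B1, b@B0, c@B3, d@B1, f@B2}

Merge at B2: IN[B2] = OUT[B1] = {a@B1, b@B0, d@B1, f@B2}
Applying B2's transfer function to that IN value gives OUT[B2] (row B2 above).

Answer: {a@B1, b@B0, d@B1, f@B2}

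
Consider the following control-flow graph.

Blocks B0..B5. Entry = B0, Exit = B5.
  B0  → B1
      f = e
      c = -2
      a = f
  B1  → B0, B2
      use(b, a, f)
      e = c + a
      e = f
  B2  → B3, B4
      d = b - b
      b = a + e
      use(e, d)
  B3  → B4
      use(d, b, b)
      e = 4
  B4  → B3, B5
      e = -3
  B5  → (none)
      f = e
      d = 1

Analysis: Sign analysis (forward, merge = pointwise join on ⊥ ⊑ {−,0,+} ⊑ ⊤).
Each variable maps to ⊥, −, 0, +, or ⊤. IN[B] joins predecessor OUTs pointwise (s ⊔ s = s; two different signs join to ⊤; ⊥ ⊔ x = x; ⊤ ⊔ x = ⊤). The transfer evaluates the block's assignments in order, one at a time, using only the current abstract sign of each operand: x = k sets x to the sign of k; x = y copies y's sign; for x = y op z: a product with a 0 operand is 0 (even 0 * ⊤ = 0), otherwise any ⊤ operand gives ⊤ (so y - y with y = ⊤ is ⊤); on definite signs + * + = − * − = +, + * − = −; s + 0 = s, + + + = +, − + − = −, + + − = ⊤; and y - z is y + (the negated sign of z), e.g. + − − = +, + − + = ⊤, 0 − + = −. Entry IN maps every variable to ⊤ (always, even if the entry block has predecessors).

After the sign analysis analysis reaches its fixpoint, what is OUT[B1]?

Answer: {a: ⊤, b: ⊤, c: -, d: ⊤, e: ⊤, f: ⊤}

Working:
Converged values:
  B0:  IN=(all ⊤)  OUT={c:-; rest ⊤}
  B1:  IN={c:-; rest ⊤}  OUT={c:-; rest ⊤}
  B2:  IN={c:-; rest ⊤}  OUT={c:-; rest ⊤}
  B3:  IN={c:-; rest ⊤}  OUT={c:-, e:+; rest ⊤}
  B4:  IN={c:-; rest ⊤}  OUT={c:-, e:-; rest ⊤}
  B5:  IN={c:-, e:-; rest ⊤}  OUT={c:-, d:+, e:-, f:-; rest ⊤}

Merge at B1: IN[B1] = OUT[B0] = {a: ⊤, b: ⊤, c: -, d: ⊤, e: ⊤, f: ⊤}
Applying B1's transfer function to that IN value gives OUT[B1] (row B1 above).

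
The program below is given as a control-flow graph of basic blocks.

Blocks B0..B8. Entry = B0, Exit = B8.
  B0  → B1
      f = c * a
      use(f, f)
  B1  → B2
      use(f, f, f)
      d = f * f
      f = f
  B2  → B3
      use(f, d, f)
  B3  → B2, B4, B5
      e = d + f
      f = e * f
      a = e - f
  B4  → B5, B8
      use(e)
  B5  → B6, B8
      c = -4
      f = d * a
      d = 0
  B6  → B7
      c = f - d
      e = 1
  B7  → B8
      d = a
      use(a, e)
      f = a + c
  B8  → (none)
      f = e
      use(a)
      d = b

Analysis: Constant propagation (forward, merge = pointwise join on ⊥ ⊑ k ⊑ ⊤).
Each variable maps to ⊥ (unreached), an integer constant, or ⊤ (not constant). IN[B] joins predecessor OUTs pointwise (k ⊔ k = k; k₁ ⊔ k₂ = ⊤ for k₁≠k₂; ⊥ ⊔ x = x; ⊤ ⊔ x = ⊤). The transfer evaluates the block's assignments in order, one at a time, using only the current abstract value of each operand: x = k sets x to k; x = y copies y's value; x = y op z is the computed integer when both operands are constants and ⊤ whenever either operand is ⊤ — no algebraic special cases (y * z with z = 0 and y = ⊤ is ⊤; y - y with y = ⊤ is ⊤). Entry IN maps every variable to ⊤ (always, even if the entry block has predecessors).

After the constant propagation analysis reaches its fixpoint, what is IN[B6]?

Answer: {a: ⊤, b: ⊤, c: -4, d: 0, e: ⊤, f: ⊤}

Working:
Per-block solution:
  B0: | IN=(all ⊤) | OUT=(all ⊤)
  B1: | IN=(all ⊤) | OUT=(all ⊤)
  B2: | IN=(all ⊤) | OUT=(all ⊤)
  B3: | IN=(all ⊤) | OUT=(all ⊤)
  B4: | IN=(all ⊤) | OUT=(all ⊤)
  B5: | IN=(all ⊤) | OUT={c:-4, d:0; rest ⊤}
  B6: | IN={c:-4, d:0; rest ⊤} | OUT={d:0, e:1; rest ⊤}
  B7: | IN={d:0, e:1; rest ⊤} | OUT={e:1; rest ⊤}
  B8: | IN=(all ⊤) | OUT=(all ⊤)

Merge at B6: IN[B6] = OUT[B5] = {a: ⊤, b: ⊤, c: -4, d: 0, e: ⊤, f: ⊤}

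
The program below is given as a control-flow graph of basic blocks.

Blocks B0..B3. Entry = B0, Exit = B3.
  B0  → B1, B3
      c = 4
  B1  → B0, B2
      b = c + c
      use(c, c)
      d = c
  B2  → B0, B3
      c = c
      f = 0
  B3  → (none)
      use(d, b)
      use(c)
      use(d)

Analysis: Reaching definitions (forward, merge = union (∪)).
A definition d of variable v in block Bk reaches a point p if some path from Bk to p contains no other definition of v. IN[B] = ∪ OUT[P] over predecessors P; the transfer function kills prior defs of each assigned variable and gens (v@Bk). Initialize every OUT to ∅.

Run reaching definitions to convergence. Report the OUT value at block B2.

Fixpoint table:
  B0:  IN={b@B1, c@B0, c@B2, d@B1, f@B2}  OUT={b@B1, c@B0, d@B1, f@B2}
  B1:  IN={b@B1, c@B0, d@B1, f@B2}  OUT={b@B1, c@B0, d@B1, f@B2}
  B2:  IN={b@B1, c@B0, d@B1, f@B2}  OUT={b@B1, c@B2, d@B1, f@B2}
  B3:  IN={b@B1, c@B0, c@B2, d@B1, f@B2}  OUT={b@B1, c@B0, c@B2, d@B1, f@B2}

Merge at B2: IN[B2] = OUT[B1] = {b@B1, c@B0, d@B1, f@B2}
Applying B2's transfer function to that IN value gives OUT[B2] (row B2 above).

Answer: {b@B1, c@B2, d@B1, f@B2}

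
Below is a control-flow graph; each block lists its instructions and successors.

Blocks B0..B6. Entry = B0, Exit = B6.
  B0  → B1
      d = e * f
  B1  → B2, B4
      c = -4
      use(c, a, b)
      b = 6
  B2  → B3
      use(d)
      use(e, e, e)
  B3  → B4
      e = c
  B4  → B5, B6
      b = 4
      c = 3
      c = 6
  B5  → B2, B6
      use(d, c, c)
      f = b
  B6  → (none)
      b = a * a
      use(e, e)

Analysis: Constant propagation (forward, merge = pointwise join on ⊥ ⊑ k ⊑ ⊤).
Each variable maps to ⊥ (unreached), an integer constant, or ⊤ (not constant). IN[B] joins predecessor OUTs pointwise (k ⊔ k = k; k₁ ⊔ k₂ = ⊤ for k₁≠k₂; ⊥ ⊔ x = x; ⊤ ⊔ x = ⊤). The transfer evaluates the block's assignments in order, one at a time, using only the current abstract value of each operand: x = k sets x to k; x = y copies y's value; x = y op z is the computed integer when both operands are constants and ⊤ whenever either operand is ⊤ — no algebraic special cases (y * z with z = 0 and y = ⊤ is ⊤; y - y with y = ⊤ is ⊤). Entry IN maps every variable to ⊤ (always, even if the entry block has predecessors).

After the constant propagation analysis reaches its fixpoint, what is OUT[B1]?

Answer: {a: ⊤, b: 6, c: -4, d: ⊤, e: ⊤, f: ⊤}

Derivation:
Per-block solution:
  B0: | IN=(all ⊤) | OUT=(all ⊤)
  B1: | IN=(all ⊤) | OUT={b:6, c:-4; rest ⊤}
  B2: | IN=(all ⊤) | OUT=(all ⊤)
  B3: | IN=(all ⊤) | OUT=(all ⊤)
  B4: | IN=(all ⊤) | OUT={b:4, c:6; rest ⊤}
  B5: | IN={b:4, c:6; rest ⊤} | OUT={b:4, c:6, f:4; rest ⊤}
  B6: | IN={b:4, c:6; rest ⊤} | OUT={c:6; rest ⊤}

Merge at B1: IN[B1] = OUT[B0] = {a: ⊤, b: ⊤, c: ⊤, d: ⊤, e: ⊤, f: ⊤}
Applying B1's transfer function to that IN value gives OUT[B1] (row B1 above).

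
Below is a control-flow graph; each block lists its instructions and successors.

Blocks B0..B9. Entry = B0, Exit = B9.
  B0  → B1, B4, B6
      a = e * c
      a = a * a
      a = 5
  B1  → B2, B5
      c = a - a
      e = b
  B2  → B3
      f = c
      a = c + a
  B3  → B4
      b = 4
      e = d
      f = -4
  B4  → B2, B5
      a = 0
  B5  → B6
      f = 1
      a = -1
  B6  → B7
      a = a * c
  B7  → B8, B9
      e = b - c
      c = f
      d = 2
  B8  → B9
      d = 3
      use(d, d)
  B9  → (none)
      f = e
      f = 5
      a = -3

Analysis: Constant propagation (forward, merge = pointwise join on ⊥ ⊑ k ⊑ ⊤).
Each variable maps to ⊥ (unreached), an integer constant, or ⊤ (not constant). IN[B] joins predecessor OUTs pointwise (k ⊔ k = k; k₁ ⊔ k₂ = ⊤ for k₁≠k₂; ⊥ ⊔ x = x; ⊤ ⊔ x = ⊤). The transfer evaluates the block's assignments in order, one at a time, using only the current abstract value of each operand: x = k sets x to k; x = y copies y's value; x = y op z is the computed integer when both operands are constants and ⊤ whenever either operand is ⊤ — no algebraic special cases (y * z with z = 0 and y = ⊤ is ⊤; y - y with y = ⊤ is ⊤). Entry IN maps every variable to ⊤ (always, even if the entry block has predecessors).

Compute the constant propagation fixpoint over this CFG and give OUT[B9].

Converged values:
  B0:   IN=(all ⊤)   OUT={a:5; rest ⊤}
  B1:   IN={a:5; rest ⊤}   OUT={a:5, c:0; rest ⊤}
  B2:   IN=(all ⊤)   OUT=(all ⊤)
  B3:   IN=(all ⊤)   OUT={b:4, f:-4; rest ⊤}
  B4:   IN=(all ⊤)   OUT={a:0; rest ⊤}
  B5:   IN=(all ⊤)   OUT={a:-1, f:1; rest ⊤}
  B6:   IN=(all ⊤)   OUT=(all ⊤)
  B7:   IN=(all ⊤)   OUT={d:2; rest ⊤}
  B8:   IN={d:2; rest ⊤}   OUT={d:3; rest ⊤}
  B9:   IN=(all ⊤)   OUT={a:-3, f:5; rest ⊤}

Merge at B9: IN[B9] = OUT[B7] ⊔ OUT[B8] = {a: ⊤, b: ⊤, c: ⊤, d: ⊤, e: ⊤, f: ⊤}
Applying B9's transfer function to that IN value gives OUT[B9] (row B9 above).

Answer: {a: -3, b: ⊤, c: ⊤, d: ⊤, e: ⊤, f: 5}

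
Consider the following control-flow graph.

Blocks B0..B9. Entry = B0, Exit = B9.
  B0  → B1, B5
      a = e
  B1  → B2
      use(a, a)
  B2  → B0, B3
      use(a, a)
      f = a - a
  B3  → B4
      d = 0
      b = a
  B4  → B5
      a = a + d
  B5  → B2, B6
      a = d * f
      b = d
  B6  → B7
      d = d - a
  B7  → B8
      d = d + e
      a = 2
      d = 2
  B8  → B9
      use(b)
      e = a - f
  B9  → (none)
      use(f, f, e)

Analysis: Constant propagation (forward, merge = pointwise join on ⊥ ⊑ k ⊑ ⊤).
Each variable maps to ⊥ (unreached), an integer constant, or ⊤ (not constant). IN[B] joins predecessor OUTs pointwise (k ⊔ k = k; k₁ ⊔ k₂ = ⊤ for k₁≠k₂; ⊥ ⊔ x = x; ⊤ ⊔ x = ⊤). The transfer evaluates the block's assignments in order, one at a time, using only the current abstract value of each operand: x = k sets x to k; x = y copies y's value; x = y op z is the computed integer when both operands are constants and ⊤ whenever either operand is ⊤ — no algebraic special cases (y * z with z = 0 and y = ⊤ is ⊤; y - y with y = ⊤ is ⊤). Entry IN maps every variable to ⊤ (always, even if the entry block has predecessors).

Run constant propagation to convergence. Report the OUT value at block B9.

Fixpoint table:
  B0:  IN=(all ⊤)  OUT=(all ⊤)
  B1:  IN=(all ⊤)  OUT=(all ⊤)
  B2:  IN=(all ⊤)  OUT=(all ⊤)
  B3:  IN=(all ⊤)  OUT={d:0; rest ⊤}
  B4:  IN={d:0; rest ⊤}  OUT={d:0; rest ⊤}
  B5:  IN=(all ⊤)  OUT=(all ⊤)
  B6:  IN=(all ⊤)  OUT=(all ⊤)
  B7:  IN=(all ⊤)  OUT={a:2, d:2; rest ⊤}
  B8:  IN={a:2, d:2; rest ⊤}  OUT={a:2, d:2; rest ⊤}
  B9:  IN={a:2, d:2; rest ⊤}  OUT={a:2, d:2; rest ⊤}

Merge at B9: IN[B9] = OUT[B8] = {a: 2, b: ⊤, c: ⊤, d: 2, e: ⊤, f: ⊤}
Applying B9's transfer function to that IN value gives OUT[B9] (row B9 above).

Answer: {a: 2, b: ⊤, c: ⊤, d: 2, e: ⊤, f: ⊤}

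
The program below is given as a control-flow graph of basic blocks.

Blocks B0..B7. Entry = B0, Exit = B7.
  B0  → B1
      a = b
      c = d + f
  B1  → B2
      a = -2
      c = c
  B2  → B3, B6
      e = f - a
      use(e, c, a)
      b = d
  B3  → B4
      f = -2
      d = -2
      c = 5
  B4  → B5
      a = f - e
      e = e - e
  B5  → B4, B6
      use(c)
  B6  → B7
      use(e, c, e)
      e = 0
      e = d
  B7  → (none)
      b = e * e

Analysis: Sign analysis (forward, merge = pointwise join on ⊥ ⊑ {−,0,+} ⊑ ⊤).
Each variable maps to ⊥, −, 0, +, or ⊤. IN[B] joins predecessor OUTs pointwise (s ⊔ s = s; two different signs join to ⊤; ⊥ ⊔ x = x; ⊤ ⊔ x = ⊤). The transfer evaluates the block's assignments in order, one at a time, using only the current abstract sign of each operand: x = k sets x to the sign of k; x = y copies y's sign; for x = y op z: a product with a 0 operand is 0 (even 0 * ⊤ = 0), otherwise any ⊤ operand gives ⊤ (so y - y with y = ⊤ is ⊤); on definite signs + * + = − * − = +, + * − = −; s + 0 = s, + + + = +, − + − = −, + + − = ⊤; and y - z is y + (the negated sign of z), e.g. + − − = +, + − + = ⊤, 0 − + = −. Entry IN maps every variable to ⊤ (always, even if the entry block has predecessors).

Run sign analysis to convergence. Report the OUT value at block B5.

Per-block solution:
  B0:   IN=(all ⊤)   OUT=(all ⊤)
  B1:   IN=(all ⊤)   OUT={a:-; rest ⊤}
  B2:   IN={a:-; rest ⊤}   OUT={a:-; rest ⊤}
  B3:   IN={a:-; rest ⊤}   OUT={a:-, c:+, d:-, f:-; rest ⊤}
  B4:   IN={c:+, d:-, f:-; rest ⊤}   OUT={c:+, d:-, f:-; rest ⊤}
  B5:   IN={c:+, d:-, f:-; rest ⊤}   OUT={c:+, d:-, f:-; rest ⊤}
  B6:   IN=(all ⊤)   OUT=(all ⊤)
  B7:   IN=(all ⊤)   OUT=(all ⊤)

Merge at B5: IN[B5] = OUT[B4] = {a: ⊤, b: ⊤, c: +, d: -, e: ⊤, f: -}
Applying B5's transfer function to that IN value gives OUT[B5] (row B5 above).

Answer: {a: ⊤, b: ⊤, c: +, d: -, e: ⊤, f: -}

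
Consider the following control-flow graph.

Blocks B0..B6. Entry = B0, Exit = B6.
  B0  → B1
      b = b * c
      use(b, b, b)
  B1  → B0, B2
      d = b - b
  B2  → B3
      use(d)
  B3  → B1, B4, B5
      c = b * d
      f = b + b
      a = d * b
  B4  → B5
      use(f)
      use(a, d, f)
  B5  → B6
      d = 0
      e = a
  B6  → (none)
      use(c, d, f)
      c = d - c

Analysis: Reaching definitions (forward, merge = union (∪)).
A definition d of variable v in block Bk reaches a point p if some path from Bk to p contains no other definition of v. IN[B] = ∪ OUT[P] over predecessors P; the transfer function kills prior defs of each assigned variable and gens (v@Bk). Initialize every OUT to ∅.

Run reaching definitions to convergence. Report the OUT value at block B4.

Per-block solution:
  B0:   IN={a@B3, b@B0, c@B3, d@B1, f@B3}   OUT={a@B3, b@B0, c@B3, d@B1, f@B3}
  B1:   IN={a@B3, b@B0, c@B3, d@B1, f@B3}   OUT={a@B3, b@B0, c@B3, d@B1, f@B3}
  B2:   IN={a@B3, b@B0, c@B3, d@B1, f@B3}   OUT={a@B3, b@B0, c@B3, d@B1, f@B3}
  B3:   IN={a@B3, b@B0, c@B3, d@B1, f@B3}   OUT={a@B3, b@B0, c@B3, d@B1, f@B3}
  B4:   IN={a@B3, b@B0, c@B3, d@B1, f@B3}   OUT={a@B3, b@B0, c@B3, d@B1, f@B3}
  B5:   IN={a@B3, b@B0, c@B3, d@B1, f@B3}   OUT={a@B3, b@B0, c@B3, d@B5, e@B5, f@B3}
  B6:   IN={a@B3, b@B0, c@B3, d@B5, e@B5, f@B3}   OUT={a@B3, b@B0, c@B6, d@B5, e@B5, f@B3}

Merge at B4: IN[B4] = OUT[B3] = {a@B3, b@B0, c@B3, d@B1, f@B3}
Applying B4's transfer function to that IN value gives OUT[B4] (row B4 above).

Answer: {a@B3, b@B0, c@B3, d@B1, f@B3}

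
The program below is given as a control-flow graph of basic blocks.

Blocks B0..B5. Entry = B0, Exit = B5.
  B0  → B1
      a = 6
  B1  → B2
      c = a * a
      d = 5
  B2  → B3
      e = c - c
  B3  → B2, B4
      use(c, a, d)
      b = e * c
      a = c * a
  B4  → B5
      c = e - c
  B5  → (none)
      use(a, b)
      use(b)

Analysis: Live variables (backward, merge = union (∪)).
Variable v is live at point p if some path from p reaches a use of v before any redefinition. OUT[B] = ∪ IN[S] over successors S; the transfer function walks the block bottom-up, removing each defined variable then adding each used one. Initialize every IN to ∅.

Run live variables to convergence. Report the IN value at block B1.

Converged values:
  B0: | IN={} | OUT={a}
  B1: | IN={a} | OUT={a, c, d}
  B2: | IN={a, c, d} | OUT={a, c, d, e}
  B3: | IN={a, c, d, e} | OUT={a, b, c, d, e}
  B4: | IN={a, b, c, e} | OUT={a, b}
  B5: | IN={a, b} | OUT={}

Merge at B1: OUT[B1] = IN[B2] = {a, c, d}
Applying B1's transfer function to that OUT value gives IN[B1] (row B1 above).

Answer: {a}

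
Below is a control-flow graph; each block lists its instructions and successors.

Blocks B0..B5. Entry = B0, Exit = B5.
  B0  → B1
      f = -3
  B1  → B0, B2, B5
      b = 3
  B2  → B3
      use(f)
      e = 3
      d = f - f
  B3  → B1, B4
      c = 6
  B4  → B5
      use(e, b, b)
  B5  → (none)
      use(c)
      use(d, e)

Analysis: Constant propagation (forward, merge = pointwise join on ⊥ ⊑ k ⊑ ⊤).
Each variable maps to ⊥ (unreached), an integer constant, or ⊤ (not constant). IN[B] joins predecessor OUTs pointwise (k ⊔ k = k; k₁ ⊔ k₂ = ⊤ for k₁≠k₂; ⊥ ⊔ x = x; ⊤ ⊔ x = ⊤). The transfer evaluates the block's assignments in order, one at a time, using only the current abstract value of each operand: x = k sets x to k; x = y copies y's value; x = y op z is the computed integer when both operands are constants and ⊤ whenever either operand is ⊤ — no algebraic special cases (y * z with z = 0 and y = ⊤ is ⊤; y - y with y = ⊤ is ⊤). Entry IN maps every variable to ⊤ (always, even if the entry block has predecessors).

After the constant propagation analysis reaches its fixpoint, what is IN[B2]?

Converged values:
  B0:  IN=(all ⊤)  OUT={f:-3; rest ⊤}
  B1:  IN={f:-3; rest ⊤}  OUT={b:3, f:-3; rest ⊤}
  B2:  IN={b:3, f:-3; rest ⊤}  OUT={b:3, d:0, e:3, f:-3; rest ⊤}
  B3:  IN={b:3, d:0, e:3, f:-3; rest ⊤}  OUT={b:3, c:6, d:0, e:3, f:-3; rest ⊤}
  B4:  IN={b:3, c:6, d:0, e:3, f:-3; rest ⊤}  OUT={b:3, c:6, d:0, e:3, f:-3; rest ⊤}
  B5:  IN={b:3, f:-3; rest ⊤}  OUT={b:3, f:-3; rest ⊤}

Merge at B2: IN[B2] = OUT[B1] = {a: ⊤, b: 3, c: ⊤, d: ⊤, e: ⊤, f: -3}

Answer: {a: ⊤, b: 3, c: ⊤, d: ⊤, e: ⊤, f: -3}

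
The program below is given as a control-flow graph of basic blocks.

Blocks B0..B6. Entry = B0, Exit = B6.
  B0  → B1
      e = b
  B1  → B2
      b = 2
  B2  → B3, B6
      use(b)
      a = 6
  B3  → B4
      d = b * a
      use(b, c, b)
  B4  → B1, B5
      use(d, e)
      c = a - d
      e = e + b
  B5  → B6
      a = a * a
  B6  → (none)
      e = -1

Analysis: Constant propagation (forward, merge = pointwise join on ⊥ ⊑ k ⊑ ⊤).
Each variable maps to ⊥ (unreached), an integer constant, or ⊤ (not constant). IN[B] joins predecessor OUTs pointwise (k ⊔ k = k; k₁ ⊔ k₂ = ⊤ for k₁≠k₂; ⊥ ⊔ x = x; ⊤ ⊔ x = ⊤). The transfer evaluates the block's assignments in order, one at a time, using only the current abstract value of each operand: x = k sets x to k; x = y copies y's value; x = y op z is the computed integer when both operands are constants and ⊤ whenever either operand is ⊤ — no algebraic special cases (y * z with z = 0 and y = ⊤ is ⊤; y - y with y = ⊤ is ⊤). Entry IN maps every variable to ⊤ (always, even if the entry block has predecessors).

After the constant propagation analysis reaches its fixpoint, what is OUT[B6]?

Answer: {a: ⊤, b: 2, c: ⊤, d: ⊤, e: -1, f: ⊤}

Trace:
Converged values:
  B0:  IN=(all ⊤)  OUT=(all ⊤)
  B1:  IN=(all ⊤)  OUT={b:2; rest ⊤}
  B2:  IN={b:2; rest ⊤}  OUT={a:6, b:2; rest ⊤}
  B3:  IN={a:6, b:2; rest ⊤}  OUT={a:6, b:2, d:12; rest ⊤}
  B4:  IN={a:6, b:2, d:12; rest ⊤}  OUT={a:6, b:2, c:-6, d:12; rest ⊤}
  B5:  IN={a:6, b:2, c:-6, d:12; rest ⊤}  OUT={a:36, b:2, c:-6, d:12; rest ⊤}
  B6:  IN={b:2; rest ⊤}  OUT={b:2, e:-1; rest ⊤}

Merge at B6: IN[B6] = OUT[B2] ⊔ OUT[B5] = {a: ⊤, b: 2, c: ⊤, d: ⊤, e: ⊤, f: ⊤}
Applying B6's transfer function to that IN value gives OUT[B6] (row B6 above).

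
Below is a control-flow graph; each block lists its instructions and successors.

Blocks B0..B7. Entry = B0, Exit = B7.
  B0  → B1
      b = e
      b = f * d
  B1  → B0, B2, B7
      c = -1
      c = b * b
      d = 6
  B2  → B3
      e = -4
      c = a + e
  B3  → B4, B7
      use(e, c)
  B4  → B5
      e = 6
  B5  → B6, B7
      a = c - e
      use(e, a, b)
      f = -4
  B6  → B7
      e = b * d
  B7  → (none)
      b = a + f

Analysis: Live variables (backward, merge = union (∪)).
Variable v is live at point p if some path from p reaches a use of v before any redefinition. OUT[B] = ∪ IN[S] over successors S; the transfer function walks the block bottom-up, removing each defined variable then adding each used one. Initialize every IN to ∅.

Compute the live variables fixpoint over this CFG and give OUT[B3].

Converged values:
  B0:  IN={a, d, e, f}  OUT={a, b, e, f}
  B1:  IN={a, b, e, f}  OUT={a, b, d, e, f}
  B2:  IN={a, b, d, f}  OUT={a, b, c, d, e, f}
  B3:  IN={a, b, c, d, e, f}  OUT={a, b, c, d, f}
  B4:  IN={b, c, d}  OUT={b, c, d, e}
  B5:  IN={b, c, d, e}  OUT={a, b, d, f}
  B6:  IN={a, b, d, f}  OUT={a, f}
  B7:  IN={a, f}  OUT={}

Merge at B3: OUT[B3] = IN[B4] ⊔ IN[B7] = {a, b, c, d, f}

Answer: {a, b, c, d, f}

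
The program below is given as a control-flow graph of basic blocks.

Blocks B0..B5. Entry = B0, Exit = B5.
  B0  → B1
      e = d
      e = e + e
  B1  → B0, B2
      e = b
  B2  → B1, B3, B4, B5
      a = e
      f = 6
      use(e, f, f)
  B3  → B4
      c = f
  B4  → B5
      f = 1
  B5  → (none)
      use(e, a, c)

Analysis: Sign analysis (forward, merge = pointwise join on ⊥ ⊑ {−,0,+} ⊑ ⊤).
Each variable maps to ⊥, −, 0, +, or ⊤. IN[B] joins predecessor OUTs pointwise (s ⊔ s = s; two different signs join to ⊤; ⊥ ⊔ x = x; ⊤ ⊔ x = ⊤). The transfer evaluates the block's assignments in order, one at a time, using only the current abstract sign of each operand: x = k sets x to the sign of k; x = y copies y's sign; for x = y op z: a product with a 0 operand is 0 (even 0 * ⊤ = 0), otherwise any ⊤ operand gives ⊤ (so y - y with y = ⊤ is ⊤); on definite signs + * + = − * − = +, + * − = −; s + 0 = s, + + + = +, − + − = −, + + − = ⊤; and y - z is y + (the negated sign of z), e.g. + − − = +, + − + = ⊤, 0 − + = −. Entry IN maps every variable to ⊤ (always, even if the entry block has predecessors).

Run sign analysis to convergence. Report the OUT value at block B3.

Fixpoint table:
  B0: | IN=(all ⊤) | OUT=(all ⊤)
  B1: | IN=(all ⊤) | OUT=(all ⊤)
  B2: | IN=(all ⊤) | OUT={f:+; rest ⊤}
  B3: | IN={f:+; rest ⊤} | OUT={c:+, f:+; rest ⊤}
  B4: | IN={f:+; rest ⊤} | OUT={f:+; rest ⊤}
  B5: | IN={f:+; rest ⊤} | OUT={f:+; rest ⊤}

Merge at B3: IN[B3] = OUT[B2] = {a: ⊤, b: ⊤, c: ⊤, d: ⊤, e: ⊤, f: +}
Applying B3's transfer function to that IN value gives OUT[B3] (row B3 above).

Answer: {a: ⊤, b: ⊤, c: +, d: ⊤, e: ⊤, f: +}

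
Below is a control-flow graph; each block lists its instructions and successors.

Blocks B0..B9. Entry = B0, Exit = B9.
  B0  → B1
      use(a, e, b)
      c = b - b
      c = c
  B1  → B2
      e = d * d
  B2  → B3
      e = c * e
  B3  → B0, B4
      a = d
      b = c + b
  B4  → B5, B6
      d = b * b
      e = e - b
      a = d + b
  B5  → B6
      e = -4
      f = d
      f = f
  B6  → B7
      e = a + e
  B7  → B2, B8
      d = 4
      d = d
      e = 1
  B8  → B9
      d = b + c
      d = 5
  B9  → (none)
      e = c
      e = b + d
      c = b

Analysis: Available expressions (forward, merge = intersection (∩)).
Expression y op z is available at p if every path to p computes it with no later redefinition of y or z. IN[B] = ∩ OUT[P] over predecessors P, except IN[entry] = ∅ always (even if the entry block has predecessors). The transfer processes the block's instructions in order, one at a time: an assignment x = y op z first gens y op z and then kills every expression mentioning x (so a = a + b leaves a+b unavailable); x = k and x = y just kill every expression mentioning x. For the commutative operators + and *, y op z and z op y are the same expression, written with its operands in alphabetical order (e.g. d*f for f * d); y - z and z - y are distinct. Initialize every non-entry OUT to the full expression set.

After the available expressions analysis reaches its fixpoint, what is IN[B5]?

Per-block solution:
  B0:  IN={}  OUT={b-b}
  B1:  IN={b-b}  OUT={b-b, d*d}
  B2:  IN={}  OUT={}
  B3:  IN={}  OUT={}
  B4:  IN={}  OUT={b*b, b+d}
  B5:  IN={b*b, b+d}  OUT={b*b, b+d}
  B6:  IN={b*b, b+d}  OUT={b*b, b+d}
  B7:  IN={b*b, b+d}  OUT={b*b}
  B8:  IN={b*b}  OUT={b*b, b+c}
  B9:  IN={b*b, b+c}  OUT={b*b, b+d}

Merge at B5: IN[B5] = OUT[B4] = {b*b, b+d}

Answer: {b*b, b+d}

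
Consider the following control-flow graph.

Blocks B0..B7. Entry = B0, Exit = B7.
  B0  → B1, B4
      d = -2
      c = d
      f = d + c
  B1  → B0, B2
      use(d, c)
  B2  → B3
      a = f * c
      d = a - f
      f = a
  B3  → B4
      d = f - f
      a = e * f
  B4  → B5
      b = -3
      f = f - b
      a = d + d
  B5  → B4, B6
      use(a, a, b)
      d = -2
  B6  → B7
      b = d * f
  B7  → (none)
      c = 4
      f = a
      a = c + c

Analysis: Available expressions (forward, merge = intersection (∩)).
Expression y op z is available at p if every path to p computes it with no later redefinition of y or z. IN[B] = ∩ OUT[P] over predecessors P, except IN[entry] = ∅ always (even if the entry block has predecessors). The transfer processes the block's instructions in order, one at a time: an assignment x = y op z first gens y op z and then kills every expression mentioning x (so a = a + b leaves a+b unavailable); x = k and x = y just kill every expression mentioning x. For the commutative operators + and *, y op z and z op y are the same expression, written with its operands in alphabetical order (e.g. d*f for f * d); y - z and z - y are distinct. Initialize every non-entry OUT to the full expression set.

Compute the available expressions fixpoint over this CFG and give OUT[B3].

Answer: {e*f, f-f}

Working:
Converged values:
  B0:  IN={}  OUT={c+d}
  B1:  IN={c+d}  OUT={c+d}
  B2:  IN={c+d}  OUT={}
  B3:  IN={}  OUT={e*f, f-f}
  B4:  IN={}  OUT={d+d}
  B5:  IN={d+d}  OUT={}
  B6:  IN={}  OUT={d*f}
  B7:  IN={d*f}  OUT={c+c}

Merge at B3: IN[B3] = OUT[B2] = {}
Applying B3's transfer function to that IN value gives OUT[B3] (row B3 above).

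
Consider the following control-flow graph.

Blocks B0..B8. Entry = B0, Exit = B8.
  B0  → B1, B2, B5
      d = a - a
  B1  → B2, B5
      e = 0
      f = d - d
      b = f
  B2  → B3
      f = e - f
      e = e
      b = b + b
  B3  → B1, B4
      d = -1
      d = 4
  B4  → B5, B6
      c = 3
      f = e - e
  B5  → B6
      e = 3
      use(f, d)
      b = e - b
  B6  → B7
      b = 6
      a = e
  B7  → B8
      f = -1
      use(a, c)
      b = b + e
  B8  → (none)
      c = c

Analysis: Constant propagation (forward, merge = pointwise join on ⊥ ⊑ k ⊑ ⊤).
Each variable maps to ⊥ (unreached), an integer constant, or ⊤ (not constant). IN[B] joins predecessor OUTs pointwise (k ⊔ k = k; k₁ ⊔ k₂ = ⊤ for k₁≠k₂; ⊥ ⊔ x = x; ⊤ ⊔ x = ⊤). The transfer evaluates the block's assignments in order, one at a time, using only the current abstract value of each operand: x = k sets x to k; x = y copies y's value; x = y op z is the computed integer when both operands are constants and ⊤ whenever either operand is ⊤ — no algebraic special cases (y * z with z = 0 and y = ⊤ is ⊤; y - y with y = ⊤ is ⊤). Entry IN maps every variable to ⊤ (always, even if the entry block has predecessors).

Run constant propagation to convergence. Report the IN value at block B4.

Answer: {a: ⊤, b: ⊤, c: ⊤, d: 4, e: ⊤, f: ⊤}

Trace:
Per-block solution:
  B0:  IN=(all ⊤)  OUT=(all ⊤)
  B1:  IN=(all ⊤)  OUT={e:0; rest ⊤}
  B2:  IN=(all ⊤)  OUT=(all ⊤)
  B3:  IN=(all ⊤)  OUT={d:4; rest ⊤}
  B4:  IN={d:4; rest ⊤}  OUT={c:3, d:4; rest ⊤}
  B5:  IN=(all ⊤)  OUT={e:3; rest ⊤}
  B6:  IN=(all ⊤)  OUT={b:6; rest ⊤}
  B7:  IN={b:6; rest ⊤}  OUT={f:-1; rest ⊤}
  B8:  IN={f:-1; rest ⊤}  OUT={f:-1; rest ⊤}

Merge at B4: IN[B4] = OUT[B3] = {a: ⊤, b: ⊤, c: ⊤, d: 4, e: ⊤, f: ⊤}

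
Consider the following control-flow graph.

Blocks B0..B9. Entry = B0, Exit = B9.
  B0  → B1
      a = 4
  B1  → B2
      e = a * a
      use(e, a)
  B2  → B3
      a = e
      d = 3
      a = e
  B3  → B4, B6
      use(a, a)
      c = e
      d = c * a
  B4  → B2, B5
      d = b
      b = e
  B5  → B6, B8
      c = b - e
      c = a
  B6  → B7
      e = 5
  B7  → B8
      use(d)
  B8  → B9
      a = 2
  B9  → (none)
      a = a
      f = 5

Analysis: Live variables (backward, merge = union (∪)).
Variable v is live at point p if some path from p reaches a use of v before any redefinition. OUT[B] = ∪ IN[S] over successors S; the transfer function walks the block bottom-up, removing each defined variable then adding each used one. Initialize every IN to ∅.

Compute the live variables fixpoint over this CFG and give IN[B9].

Answer: {a}

Trace:
Converged values:
  B0: | IN={b} | OUT={a, b}
  B1: | IN={a, b} | OUT={b, e}
  B2: | IN={b, e} | OUT={a, b, e}
  B3: | IN={a, b, e} | OUT={a, b, d, e}
  B4: | IN={a, b, e} | OUT={a, b, d, e}
  B5: | IN={a, b, d, e} | OUT={d}
  B6: | IN={d} | OUT={d}
  B7: | IN={d} | OUT={}
  B8: | IN={} | OUT={a}
  B9: | IN={a} | OUT={}

B9 is the boundary node: OUT[B9] = {}
Applying B9's transfer function to that OUT value gives IN[B9] (row B9 above).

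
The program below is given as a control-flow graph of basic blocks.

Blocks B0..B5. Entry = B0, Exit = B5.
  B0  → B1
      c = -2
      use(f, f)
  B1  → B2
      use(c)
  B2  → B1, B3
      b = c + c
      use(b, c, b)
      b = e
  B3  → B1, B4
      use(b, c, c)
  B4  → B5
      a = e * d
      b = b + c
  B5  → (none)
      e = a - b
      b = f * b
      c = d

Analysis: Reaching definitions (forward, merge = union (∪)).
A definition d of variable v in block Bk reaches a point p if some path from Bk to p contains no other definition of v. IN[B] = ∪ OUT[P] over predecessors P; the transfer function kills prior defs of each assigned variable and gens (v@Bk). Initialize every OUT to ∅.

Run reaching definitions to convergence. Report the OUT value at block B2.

Per-block solution:
  B0: | IN={} | OUT={c@B0}
  B1: | IN={b@B2, c@B0} | OUT={b@B2, c@B0}
  B2: | IN={b@B2, c@B0} | OUT={b@B2, c@B0}
  B3: | IN={b@B2, c@B0} | OUT={b@B2, c@B0}
  B4: | IN={b@B2, c@B0} | OUT={a@B4, b@B4, c@B0}
  B5: | IN={a@B4, b@B4, c@B0} | OUT={a@B4, b@B5, c@B5, e@B5}

Merge at B2: IN[B2] = OUT[B1] = {b@B2, c@B0}
Applying B2's transfer function to that IN value gives OUT[B2] (row B2 above).

Answer: {b@B2, c@B0}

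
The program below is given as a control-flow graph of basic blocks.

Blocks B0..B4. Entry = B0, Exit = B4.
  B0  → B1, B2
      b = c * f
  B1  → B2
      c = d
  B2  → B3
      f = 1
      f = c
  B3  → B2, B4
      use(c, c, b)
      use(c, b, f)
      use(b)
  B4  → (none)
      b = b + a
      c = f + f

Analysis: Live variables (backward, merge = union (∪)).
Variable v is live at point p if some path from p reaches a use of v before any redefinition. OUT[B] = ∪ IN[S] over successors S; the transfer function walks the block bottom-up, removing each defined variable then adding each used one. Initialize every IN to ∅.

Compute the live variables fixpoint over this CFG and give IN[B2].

Answer: {a, b, c}

Derivation:
Converged values:
  B0:   IN={a, c, d, f}   OUT={a, b, c, d}
  B1:   IN={a, b, d}   OUT={a, b, c}
  B2:   IN={a, b, c}   OUT={a, b, c, f}
  B3:   IN={a, b, c, f}   OUT={a, b, c, f}
  B4:   IN={a, b, f}   OUT={}

Merge at B2: OUT[B2] = IN[B3] = {a, b, c, f}
Applying B2's transfer function to that OUT value gives IN[B2] (row B2 above).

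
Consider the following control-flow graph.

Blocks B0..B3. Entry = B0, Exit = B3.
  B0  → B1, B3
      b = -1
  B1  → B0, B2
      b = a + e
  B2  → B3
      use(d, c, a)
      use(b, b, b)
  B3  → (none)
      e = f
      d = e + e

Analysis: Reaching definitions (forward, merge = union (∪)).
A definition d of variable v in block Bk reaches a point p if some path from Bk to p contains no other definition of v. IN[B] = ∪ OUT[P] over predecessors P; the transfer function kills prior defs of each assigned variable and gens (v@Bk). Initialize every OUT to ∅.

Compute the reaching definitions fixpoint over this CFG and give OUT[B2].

Converged values:
  B0:   IN={b@B1}   OUT={b@B0}
  B1:   IN={b@B0}   OUT={b@B1}
  B2:   IN={b@B1}   OUT={b@B1}
  B3:   IN={b@B0, b@B1}   OUT={b@B0, b@B1, d@B3, e@B3}

Merge at B2: IN[B2] = OUT[B1] = {b@B1}
Applying B2's transfer function to that IN value gives OUT[B2] (row B2 above).

Answer: {b@B1}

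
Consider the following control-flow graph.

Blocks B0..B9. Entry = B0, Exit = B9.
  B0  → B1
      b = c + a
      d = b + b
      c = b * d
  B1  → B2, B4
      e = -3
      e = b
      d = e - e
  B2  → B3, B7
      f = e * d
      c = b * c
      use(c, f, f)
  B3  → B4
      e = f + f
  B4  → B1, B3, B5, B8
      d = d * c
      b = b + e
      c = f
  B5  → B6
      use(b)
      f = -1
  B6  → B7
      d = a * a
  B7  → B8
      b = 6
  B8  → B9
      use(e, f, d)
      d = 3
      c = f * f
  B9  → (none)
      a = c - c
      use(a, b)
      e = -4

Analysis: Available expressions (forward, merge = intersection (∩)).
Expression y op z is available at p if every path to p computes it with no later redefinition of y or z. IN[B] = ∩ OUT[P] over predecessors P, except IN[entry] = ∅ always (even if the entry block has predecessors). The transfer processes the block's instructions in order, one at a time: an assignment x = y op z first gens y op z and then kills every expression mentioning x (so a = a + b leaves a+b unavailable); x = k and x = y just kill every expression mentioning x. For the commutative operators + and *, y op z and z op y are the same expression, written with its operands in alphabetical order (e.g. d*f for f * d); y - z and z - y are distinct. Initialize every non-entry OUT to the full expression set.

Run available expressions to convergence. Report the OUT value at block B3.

Answer: {f+f}

Derivation:
Per-block solution:
  B0:   IN={}   OUT={b*d, b+b}
  B1:   IN={}   OUT={e-e}
  B2:   IN={e-e}   OUT={d*e, e-e}
  B3:   IN={}   OUT={f+f}
  B4:   IN={}   OUT={}
  B5:   IN={}   OUT={}
  B6:   IN={}   OUT={a*a}
  B7:   IN={}   OUT={}
  B8:   IN={}   OUT={f*f}
  B9:   IN={f*f}   OUT={c-c, f*f}

Merge at B3: IN[B3] = OUT[B2] ∩ OUT[B4] = {}
Applying B3's transfer function to that IN value gives OUT[B3] (row B3 above).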